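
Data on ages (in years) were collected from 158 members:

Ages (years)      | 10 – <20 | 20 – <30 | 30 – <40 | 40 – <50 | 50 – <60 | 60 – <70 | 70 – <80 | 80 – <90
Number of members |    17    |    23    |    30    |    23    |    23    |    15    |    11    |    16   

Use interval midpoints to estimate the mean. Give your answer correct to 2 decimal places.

46.46

Midpoints: 15, 25, 35, 45, 55, 65, 75, 85
Σfm = 17×15 + 23×25 + 30×35 + 23×45 + 23×55 + 15×65 + 11×75 + 16×85 = 7340
n = Σf = 158
Mean = 7340 / 158 = 46.4557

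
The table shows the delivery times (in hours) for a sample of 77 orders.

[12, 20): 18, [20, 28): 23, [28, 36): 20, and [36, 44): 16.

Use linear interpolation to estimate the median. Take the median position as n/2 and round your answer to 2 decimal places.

Cumulative frequencies: 18, 41, 61, 77
n = 77; position = n/2 = 38.5.
This falls in the class [20, 28): L = 20, F = 18, f = 23, h = 8.
Median ≈ 20 + ((38.5 − 18) / 23) × 8 = 27.1304

27.13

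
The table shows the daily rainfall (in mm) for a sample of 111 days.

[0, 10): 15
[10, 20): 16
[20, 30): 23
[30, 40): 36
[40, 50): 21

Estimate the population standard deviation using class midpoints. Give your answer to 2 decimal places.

Midpoints: 5, 15, 25, 35, 45
n = 111, Σfm = 3095, mean = 27.8829
Σfm² = 104975
Σf(m − x̄)² = Σfm² − (Σfm)²/n = 104975 − 3095²/111 = 18677.4775
Population variance = 18677.4775 / 111 = 168.2656
Standard deviation = √168.2656 = 12.9717

12.97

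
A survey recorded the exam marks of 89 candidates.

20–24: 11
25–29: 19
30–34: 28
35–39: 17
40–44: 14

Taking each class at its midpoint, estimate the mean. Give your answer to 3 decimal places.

32.225

Midpoints: 22, 27, 32, 37, 42
Σfm = 11×22 + 19×27 + 28×32 + 17×37 + 14×42 = 2868
n = Σf = 89
Mean = 2868 / 89 = 32.2247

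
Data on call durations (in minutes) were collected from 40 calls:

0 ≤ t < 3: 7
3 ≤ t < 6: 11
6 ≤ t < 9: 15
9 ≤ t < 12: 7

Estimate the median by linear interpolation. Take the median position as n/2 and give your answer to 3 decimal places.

6.400

Cumulative frequencies: 7, 18, 33, 40
n = 40; position = n/2 = 20.
This falls in the class 6 ≤ t < 9: L = 6, F = 18, f = 15, h = 3.
Median ≈ 6 + ((20 − 18) / 15) × 3 = 6.4000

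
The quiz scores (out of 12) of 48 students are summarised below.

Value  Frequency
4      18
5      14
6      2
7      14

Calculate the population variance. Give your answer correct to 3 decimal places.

Values: 4, 5, 6, 7
n = 48, Σfx = 252, mean = 5.2500
Σfx² = 1396
Σf(x − x̄)² = Σfx² − (Σfx)²/n = 1396 − 252²/48 = 73.0000
Population variance = 73.0000 / 48 = 1.5208

1.521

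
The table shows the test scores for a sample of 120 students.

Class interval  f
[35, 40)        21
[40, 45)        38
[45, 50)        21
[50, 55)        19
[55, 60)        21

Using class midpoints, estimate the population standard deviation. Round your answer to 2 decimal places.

Midpoints: 37.5, 42.5, 47.5, 52.5, 57.5
n = 120, Σfm = 5605, mean = 46.7083
Σfm² = 267350
Σf(m − x̄)² = Σfm² − (Σfm)²/n = 267350 − 5605²/120 = 5549.7917
Population variance = 5549.7917 / 120 = 46.2483
Standard deviation = √46.2483 = 6.8006

6.80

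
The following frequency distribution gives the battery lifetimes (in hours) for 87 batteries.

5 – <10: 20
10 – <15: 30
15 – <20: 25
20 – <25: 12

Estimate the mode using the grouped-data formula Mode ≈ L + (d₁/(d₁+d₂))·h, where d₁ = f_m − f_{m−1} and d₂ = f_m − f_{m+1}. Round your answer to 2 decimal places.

Modal class: 10 – <15 (highest frequency 30).
d₁ = 30 − 20 = 10, d₂ = 30 − 25 = 5
Mode ≈ 10 + (10/(10+5)) × 5 = 10 + 3.3333 = 13.3333

13.33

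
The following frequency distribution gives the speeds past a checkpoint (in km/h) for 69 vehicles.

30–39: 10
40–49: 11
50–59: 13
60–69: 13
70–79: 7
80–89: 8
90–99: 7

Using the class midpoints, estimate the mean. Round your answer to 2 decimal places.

Midpoints: 34.5, 44.5, 54.5, 64.5, 74.5, 84.5, 94.5
Σfm = 10×34.5 + 11×44.5 + 13×54.5 + 13×64.5 + 7×74.5 + 8×84.5 + 7×94.5 = 4240.5
n = Σf = 69
Mean = 4240.5 / 69 = 61.4565

61.46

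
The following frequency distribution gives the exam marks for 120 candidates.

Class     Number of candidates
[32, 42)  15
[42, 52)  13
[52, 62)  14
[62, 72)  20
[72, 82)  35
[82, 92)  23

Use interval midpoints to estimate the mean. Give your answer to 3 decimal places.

Midpoints: 37, 47, 57, 67, 77, 87
Σfm = 15×37 + 13×47 + 14×57 + 20×67 + 35×77 + 23×87 = 8000
n = Σf = 120
Mean = 8000 / 120 = 66.6667

66.667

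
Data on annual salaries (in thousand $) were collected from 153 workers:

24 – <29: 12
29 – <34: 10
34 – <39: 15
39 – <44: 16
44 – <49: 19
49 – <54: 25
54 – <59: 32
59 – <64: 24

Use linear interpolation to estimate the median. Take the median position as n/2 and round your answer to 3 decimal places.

49.900

Cumulative frequencies: 12, 22, 37, 53, 72, 97, 129, 153
n = 153; position = n/2 = 76.5.
This falls in the class 49 – <54: L = 49, F = 72, f = 25, h = 5.
Median ≈ 49 + ((76.5 − 72) / 25) × 5 = 49.9000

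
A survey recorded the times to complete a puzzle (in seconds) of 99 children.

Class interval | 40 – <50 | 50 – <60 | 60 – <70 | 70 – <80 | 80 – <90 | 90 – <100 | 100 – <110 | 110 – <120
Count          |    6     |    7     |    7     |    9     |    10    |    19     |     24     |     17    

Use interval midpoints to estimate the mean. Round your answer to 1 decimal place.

Midpoints: 45, 55, 65, 75, 85, 95, 105, 115
Σfm = 6×45 + 7×55 + 7×65 + 9×75 + 10×85 + 19×95 + 24×105 + 17×115 = 8915
n = Σf = 99
Mean = 8915 / 99 = 90.0505

90.1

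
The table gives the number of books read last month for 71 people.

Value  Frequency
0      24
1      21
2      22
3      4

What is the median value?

1

Cumulative frequencies: 24, 45, 67, 71
n = 71, so the median is the value in position (n+1)/2 = 36.
Position 36 falls at value 1.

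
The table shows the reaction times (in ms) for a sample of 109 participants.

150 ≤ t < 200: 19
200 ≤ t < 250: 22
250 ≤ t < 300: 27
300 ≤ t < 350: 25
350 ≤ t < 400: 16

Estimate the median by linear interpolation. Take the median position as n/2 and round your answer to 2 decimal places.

Cumulative frequencies: 19, 41, 68, 93, 109
n = 109; position = n/2 = 54.5.
This falls in the class 250 ≤ t < 300: L = 250, F = 41, f = 27, h = 50.
Median ≈ 250 + ((54.5 − 41) / 27) × 50 = 275.0000

275.00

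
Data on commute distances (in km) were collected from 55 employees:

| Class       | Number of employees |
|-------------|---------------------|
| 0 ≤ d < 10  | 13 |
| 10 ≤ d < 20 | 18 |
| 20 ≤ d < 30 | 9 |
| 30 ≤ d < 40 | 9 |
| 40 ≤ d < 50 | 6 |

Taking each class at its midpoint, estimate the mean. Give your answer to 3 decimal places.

Midpoints: 5, 15, 25, 35, 45
Σfm = 13×5 + 18×15 + 9×25 + 9×35 + 6×45 = 1145
n = Σf = 55
Mean = 1145 / 55 = 20.8182

20.818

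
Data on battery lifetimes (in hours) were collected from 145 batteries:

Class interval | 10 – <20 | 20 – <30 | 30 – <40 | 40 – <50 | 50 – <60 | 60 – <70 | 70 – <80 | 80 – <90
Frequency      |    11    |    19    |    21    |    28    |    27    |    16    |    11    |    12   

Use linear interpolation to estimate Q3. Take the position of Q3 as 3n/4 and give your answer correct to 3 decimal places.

Cumulative frequencies: 11, 30, 51, 79, 106, 122, 133, 145
n = 145; position = 3n/4 = 108.75.
This falls in the class 60 – <70: L = 60, F = 106, f = 16, h = 10.
Upper quartile ≈ 60 + ((108.75 − 106) / 16) × 10 = 61.7188

61.719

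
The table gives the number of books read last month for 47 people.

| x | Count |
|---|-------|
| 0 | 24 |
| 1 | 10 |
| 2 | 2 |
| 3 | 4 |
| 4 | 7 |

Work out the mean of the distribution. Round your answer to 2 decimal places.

Values: 0, 1, 2, 3, 4
Σfx = 24×0 + 10×1 + 2×2 + 4×3 + 7×4 = 54
n = Σf = 47
Mean = 54 / 47 = 1.1489

1.15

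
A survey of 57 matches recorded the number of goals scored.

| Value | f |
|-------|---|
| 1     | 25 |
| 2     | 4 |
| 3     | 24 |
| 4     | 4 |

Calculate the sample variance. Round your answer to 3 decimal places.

Values: 1, 2, 3, 4
n = 57, Σfx = 121, mean = 2.1228
Σfx² = 321
Σf(x − x̄)² = Σfx² − (Σfx)²/n = 321 − 121²/57 = 64.1404
Sample variance = 64.1404 / 56 = 1.1454

1.145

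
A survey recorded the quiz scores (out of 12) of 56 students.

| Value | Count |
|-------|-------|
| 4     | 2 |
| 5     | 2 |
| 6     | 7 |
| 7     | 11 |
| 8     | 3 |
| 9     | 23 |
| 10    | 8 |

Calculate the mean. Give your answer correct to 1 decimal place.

Values: 4, 5, 6, 7, 8, 9, 10
Σfx = 2×4 + 2×5 + 7×6 + 11×7 + 3×8 + 23×9 + 8×10 = 448
n = Σf = 56
Mean = 448 / 56 = 8.0000

8.0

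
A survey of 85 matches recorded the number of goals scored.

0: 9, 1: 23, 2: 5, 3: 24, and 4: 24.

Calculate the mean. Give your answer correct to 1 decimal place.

Values: 0, 1, 2, 3, 4
Σfx = 9×0 + 23×1 + 5×2 + 24×3 + 24×4 = 201
n = Σf = 85
Mean = 201 / 85 = 2.3647

2.4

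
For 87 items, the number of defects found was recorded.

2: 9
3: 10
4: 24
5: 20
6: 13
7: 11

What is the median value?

5

Cumulative frequencies: 9, 19, 43, 63, 76, 87
n = 87, so the median is the value in position (n+1)/2 = 44.
Position 44 falls at value 5.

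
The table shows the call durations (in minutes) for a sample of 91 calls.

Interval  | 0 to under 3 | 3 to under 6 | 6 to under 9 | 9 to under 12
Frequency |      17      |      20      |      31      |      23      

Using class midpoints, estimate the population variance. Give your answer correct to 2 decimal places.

Midpoints: 1.5, 4.5, 7.5, 10.5
n = 91, Σfm = 589.5, mean = 6.4780
Σfm² = 4722.75
Σf(m − x̄)² = Σfm² − (Σfm)²/n = 4722.75 − 589.5²/91 = 903.9560
Population variance = 903.9560 / 91 = 9.9336

9.93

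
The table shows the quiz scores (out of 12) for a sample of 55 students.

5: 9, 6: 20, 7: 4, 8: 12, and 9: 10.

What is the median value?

6

Cumulative frequencies: 9, 29, 33, 45, 55
n = 55, so the median is the value in position (n+1)/2 = 28.
Position 28 falls at value 6.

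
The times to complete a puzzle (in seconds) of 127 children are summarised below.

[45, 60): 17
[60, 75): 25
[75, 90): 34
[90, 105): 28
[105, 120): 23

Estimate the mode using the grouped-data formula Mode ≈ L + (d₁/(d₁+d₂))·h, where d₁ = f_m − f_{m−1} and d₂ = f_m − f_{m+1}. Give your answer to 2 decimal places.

84.00

Modal class: [75, 90) (highest frequency 34).
d₁ = 34 − 25 = 9, d₂ = 34 − 28 = 6
Mode ≈ 75 + (9/(9+6)) × 15 = 75 + 9.0000 = 84.0000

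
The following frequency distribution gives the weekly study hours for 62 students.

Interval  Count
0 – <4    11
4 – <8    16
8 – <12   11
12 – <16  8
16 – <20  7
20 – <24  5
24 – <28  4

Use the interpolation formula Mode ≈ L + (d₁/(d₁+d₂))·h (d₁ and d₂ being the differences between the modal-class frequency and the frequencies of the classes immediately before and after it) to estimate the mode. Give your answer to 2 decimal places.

6.00

Modal class: 4 – <8 (highest frequency 16).
d₁ = 16 − 11 = 5, d₂ = 16 − 11 = 5
Mode ≈ 4 + (5/(5+5)) × 4 = 4 + 2.0000 = 6.0000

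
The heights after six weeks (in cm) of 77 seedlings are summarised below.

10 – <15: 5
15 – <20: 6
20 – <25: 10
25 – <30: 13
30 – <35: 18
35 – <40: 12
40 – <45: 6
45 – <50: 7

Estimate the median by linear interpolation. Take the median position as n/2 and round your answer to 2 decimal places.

Cumulative frequencies: 5, 11, 21, 34, 52, 64, 70, 77
n = 77; position = n/2 = 38.5.
This falls in the class 30 – <35: L = 30, F = 34, f = 18, h = 5.
Median ≈ 30 + ((38.5 − 34) / 18) × 5 = 31.2500

31.25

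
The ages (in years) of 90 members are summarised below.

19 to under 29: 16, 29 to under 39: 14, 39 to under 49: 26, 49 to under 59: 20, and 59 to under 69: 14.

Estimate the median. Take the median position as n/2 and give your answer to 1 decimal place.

Cumulative frequencies: 16, 30, 56, 76, 90
n = 90; position = n/2 = 45.
This falls in the class 39 to under 49: L = 39, F = 30, f = 26, h = 10.
Median ≈ 39 + ((45 − 30) / 26) × 10 = 44.7692

44.8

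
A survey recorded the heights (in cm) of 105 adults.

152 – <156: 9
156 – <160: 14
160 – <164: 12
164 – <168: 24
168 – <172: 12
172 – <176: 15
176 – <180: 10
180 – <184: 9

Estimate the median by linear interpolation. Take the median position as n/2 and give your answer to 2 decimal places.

166.92

Cumulative frequencies: 9, 23, 35, 59, 71, 86, 96, 105
n = 105; position = n/2 = 52.5.
This falls in the class 164 – <168: L = 164, F = 35, f = 24, h = 4.
Median ≈ 164 + ((52.5 − 35) / 24) × 4 = 166.9167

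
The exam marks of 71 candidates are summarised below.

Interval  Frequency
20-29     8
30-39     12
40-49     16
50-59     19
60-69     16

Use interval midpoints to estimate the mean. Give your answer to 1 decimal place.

47.7

Midpoints: 24.5, 34.5, 44.5, 54.5, 64.5
Σfm = 8×24.5 + 12×34.5 + 16×44.5 + 19×54.5 + 16×64.5 = 3389.5
n = Σf = 71
Mean = 3389.5 / 71 = 47.7394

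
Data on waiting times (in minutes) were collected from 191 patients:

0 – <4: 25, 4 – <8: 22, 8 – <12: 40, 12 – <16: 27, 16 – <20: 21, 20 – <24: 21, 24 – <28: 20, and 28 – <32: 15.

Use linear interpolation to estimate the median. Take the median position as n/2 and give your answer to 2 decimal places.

13.26

Cumulative frequencies: 25, 47, 87, 114, 135, 156, 176, 191
n = 191; position = n/2 = 95.5.
This falls in the class 12 – <16: L = 12, F = 87, f = 27, h = 4.
Median ≈ 12 + ((95.5 − 87) / 27) × 4 = 13.2593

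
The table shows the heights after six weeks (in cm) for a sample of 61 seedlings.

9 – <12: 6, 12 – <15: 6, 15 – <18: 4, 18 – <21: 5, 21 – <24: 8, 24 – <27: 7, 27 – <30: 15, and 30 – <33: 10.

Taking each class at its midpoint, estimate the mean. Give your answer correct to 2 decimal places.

Midpoints: 10.5, 13.5, 16.5, 19.5, 22.5, 25.5, 28.5, 31.5
Σfm = 6×10.5 + 6×13.5 + 4×16.5 + 5×19.5 + 8×22.5 + 7×25.5 + 15×28.5 + 10×31.5 = 1408.5
n = Σf = 61
Mean = 1408.5 / 61 = 23.0902

23.09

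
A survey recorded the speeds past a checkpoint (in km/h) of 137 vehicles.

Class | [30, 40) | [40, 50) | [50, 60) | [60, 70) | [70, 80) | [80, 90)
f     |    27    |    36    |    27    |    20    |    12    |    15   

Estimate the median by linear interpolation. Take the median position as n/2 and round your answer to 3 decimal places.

52.037

Cumulative frequencies: 27, 63, 90, 110, 122, 137
n = 137; position = n/2 = 68.5.
This falls in the class [50, 60): L = 50, F = 63, f = 27, h = 10.
Median ≈ 50 + ((68.5 − 63) / 27) × 10 = 52.0370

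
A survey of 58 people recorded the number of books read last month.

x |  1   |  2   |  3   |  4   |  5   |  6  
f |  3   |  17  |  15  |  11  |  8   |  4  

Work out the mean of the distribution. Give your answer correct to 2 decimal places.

3.28

Values: 1, 2, 3, 4, 5, 6
Σfx = 3×1 + 17×2 + 15×3 + 11×4 + 8×5 + 4×6 = 190
n = Σf = 58
Mean = 190 / 58 = 3.2759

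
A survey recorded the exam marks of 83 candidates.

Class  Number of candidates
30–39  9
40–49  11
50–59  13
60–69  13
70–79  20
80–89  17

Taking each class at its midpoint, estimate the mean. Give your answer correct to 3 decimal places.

63.536

Midpoints: 34.5, 44.5, 54.5, 64.5, 74.5, 84.5
Σfm = 9×34.5 + 11×44.5 + 13×54.5 + 13×64.5 + 20×74.5 + 17×84.5 = 5273.5
n = Σf = 83
Mean = 5273.5 / 83 = 63.5361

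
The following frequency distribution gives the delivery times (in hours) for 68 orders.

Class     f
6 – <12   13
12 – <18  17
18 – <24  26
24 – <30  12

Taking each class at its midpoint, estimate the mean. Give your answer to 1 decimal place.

18.3

Midpoints: 9, 15, 21, 27
Σfm = 13×9 + 17×15 + 26×21 + 12×27 = 1242
n = Σf = 68
Mean = 1242 / 68 = 18.2647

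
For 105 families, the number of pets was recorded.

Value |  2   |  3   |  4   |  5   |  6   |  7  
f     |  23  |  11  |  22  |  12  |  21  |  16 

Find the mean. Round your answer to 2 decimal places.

Values: 2, 3, 4, 5, 6, 7
Σfx = 23×2 + 11×3 + 22×4 + 12×5 + 21×6 + 16×7 = 465
n = Σf = 105
Mean = 465 / 105 = 4.4286

4.43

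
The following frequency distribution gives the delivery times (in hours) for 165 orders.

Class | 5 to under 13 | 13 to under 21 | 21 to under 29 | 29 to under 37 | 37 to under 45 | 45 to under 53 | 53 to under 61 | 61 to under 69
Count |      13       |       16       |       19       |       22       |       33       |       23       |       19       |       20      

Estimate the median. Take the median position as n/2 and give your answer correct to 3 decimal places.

40.030

Cumulative frequencies: 13, 29, 48, 70, 103, 126, 145, 165
n = 165; position = n/2 = 82.5.
This falls in the class 37 to under 45: L = 37, F = 70, f = 33, h = 8.
Median ≈ 37 + ((82.5 − 70) / 33) × 8 = 40.0303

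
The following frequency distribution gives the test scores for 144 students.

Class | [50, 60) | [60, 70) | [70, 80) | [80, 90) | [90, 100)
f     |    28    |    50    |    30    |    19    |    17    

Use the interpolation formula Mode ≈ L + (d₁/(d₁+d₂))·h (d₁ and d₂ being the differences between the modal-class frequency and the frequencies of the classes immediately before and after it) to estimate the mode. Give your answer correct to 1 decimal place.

65.2

Modal class: [60, 70) (highest frequency 50).
d₁ = 50 − 28 = 22, d₂ = 50 − 30 = 20
Mode ≈ 60 + (22/(22+20)) × 10 = 60 + 5.2381 = 65.2381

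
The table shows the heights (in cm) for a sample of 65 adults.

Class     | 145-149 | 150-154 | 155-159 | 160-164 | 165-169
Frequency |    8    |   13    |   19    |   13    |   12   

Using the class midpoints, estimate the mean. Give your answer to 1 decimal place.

Midpoints: 147, 152, 157, 162, 167
Σfm = 8×147 + 13×152 + 19×157 + 13×162 + 12×167 = 10245
n = Σf = 65
Mean = 10245 / 65 = 157.6154

157.6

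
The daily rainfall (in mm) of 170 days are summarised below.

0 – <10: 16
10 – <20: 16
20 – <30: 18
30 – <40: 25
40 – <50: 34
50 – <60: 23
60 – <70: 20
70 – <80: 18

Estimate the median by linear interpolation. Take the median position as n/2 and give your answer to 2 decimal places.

42.94

Cumulative frequencies: 16, 32, 50, 75, 109, 132, 152, 170
n = 170; position = n/2 = 85.
This falls in the class 40 – <50: L = 40, F = 75, f = 34, h = 10.
Median ≈ 40 + ((85 − 75) / 34) × 10 = 42.9412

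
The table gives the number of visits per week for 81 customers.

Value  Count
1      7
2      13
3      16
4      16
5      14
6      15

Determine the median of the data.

4

Cumulative frequencies: 7, 20, 36, 52, 66, 81
n = 81, so the median is the value in position (n+1)/2 = 41.
Position 41 falls at value 4.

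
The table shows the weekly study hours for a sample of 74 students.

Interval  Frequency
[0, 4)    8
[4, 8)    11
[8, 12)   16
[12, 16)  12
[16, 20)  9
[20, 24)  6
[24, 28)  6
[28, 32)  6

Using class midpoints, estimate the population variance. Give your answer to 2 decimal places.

Midpoints: 2, 6, 10, 14, 18, 22, 26, 30
n = 74, Σfm = 1040, mean = 14.0541
Σfm² = 19656
Σf(m − x̄)² = Σfm² − (Σfm)²/n = 19656 − 1040²/74 = 5039.7838
Population variance = 5039.7838 / 74 = 68.1052

68.11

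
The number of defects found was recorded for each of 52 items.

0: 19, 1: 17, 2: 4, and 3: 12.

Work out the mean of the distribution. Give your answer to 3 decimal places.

Values: 0, 1, 2, 3
Σfx = 19×0 + 17×1 + 4×2 + 12×3 = 61
n = Σf = 52
Mean = 61 / 52 = 1.1731

1.173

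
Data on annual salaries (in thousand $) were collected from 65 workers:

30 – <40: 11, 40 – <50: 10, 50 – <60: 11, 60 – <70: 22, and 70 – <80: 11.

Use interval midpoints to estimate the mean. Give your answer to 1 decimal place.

56.8

Midpoints: 35, 45, 55, 65, 75
Σfm = 11×35 + 10×45 + 11×55 + 22×65 + 11×75 = 3695
n = Σf = 65
Mean = 3695 / 65 = 56.8462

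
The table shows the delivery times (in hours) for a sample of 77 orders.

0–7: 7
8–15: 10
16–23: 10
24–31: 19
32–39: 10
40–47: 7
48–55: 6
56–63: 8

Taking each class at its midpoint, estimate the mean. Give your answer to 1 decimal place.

Midpoints: 3.5, 11.5, 19.5, 27.5, 35.5, 43.5, 51.5, 59.5
Σfm = 7×3.5 + 10×11.5 + 10×19.5 + 19×27.5 + 10×35.5 + 7×43.5 + 6×51.5 + 8×59.5 = 2301.5
n = Σf = 77
Mean = 2301.5 / 77 = 29.8896

29.9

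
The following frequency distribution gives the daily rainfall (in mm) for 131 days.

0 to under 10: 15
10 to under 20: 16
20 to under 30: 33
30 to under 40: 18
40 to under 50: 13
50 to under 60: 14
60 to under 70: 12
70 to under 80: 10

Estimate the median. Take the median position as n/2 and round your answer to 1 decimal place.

Cumulative frequencies: 15, 31, 64, 82, 95, 109, 121, 131
n = 131; position = n/2 = 65.5.
This falls in the class 30 to under 40: L = 30, F = 64, f = 18, h = 10.
Median ≈ 30 + ((65.5 − 64) / 18) × 10 = 30.8333

30.8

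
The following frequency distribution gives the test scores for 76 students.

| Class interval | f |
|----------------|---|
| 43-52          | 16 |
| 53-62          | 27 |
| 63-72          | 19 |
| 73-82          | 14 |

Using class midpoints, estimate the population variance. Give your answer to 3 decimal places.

103.099

Midpoints: 47.5, 57.5, 67.5, 77.5
n = 76, Σfm = 4680, mean = 61.5789
Σfm² = 296025
Σf(m − x̄)² = Σfm² − (Σfm)²/n = 296025 − 4680²/76 = 7835.5263
Population variance = 7835.5263 / 76 = 103.0990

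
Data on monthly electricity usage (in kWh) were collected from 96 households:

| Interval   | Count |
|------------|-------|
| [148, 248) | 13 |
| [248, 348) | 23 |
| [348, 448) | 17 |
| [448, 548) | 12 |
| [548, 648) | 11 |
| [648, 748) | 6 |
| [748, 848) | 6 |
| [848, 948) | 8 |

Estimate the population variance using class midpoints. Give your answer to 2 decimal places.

45233.29

Midpoints: 198, 298, 398, 498, 598, 698, 798, 898
n = 96, Σfm = 44908, mean = 467.7917
Σfm² = 25349984
Σf(m − x̄)² = Σfm² − (Σfm)²/n = 25349984 − 44908²/96 = 4342395.8333
Population variance = 4342395.8333 / 96 = 45233.2899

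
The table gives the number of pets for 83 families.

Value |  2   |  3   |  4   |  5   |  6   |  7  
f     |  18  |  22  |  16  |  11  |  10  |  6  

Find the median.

Cumulative frequencies: 18, 40, 56, 67, 77, 83
n = 83, so the median is the value in position (n+1)/2 = 42.
Position 42 falls at value 4.

4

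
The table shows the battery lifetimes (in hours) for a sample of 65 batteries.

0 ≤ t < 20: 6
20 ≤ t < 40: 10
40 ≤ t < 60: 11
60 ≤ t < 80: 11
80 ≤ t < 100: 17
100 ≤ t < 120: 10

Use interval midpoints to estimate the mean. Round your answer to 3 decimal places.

Midpoints: 10, 30, 50, 70, 90, 110
Σfm = 6×10 + 10×30 + 11×50 + 11×70 + 17×90 + 10×110 = 4310
n = Σf = 65
Mean = 4310 / 65 = 66.3077

66.308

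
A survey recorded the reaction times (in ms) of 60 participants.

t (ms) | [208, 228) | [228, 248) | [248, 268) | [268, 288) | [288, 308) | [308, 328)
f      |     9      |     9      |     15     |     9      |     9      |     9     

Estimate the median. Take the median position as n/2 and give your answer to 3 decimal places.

Cumulative frequencies: 9, 18, 33, 42, 51, 60
n = 60; position = n/2 = 30.
This falls in the class [248, 268): L = 248, F = 18, f = 15, h = 20.
Median ≈ 248 + ((30 − 18) / 15) × 20 = 264.0000

264.000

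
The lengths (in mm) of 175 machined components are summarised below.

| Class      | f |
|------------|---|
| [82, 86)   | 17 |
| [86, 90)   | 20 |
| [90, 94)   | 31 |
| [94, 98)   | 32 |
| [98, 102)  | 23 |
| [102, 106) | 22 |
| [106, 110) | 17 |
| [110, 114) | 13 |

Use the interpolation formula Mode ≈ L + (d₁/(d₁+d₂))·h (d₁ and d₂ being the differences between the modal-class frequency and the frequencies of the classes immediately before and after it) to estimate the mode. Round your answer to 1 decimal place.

94.4

Modal class: [94, 98) (highest frequency 32).
d₁ = 32 − 31 = 1, d₂ = 32 − 23 = 9
Mode ≈ 94 + (1/(1+9)) × 4 = 94 + 0.4000 = 94.4000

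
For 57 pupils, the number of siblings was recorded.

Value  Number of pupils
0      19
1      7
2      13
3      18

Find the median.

2

Cumulative frequencies: 19, 26, 39, 57
n = 57, so the median is the value in position (n+1)/2 = 29.
Position 29 falls at value 2.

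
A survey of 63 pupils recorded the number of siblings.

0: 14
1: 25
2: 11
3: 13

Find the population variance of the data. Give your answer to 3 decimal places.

1.089

Values: 0, 1, 2, 3
n = 63, Σfx = 86, mean = 1.3651
Σfx² = 186
Σf(x − x̄)² = Σfx² − (Σfx)²/n = 186 − 86²/63 = 68.6032
Population variance = 68.6032 / 63 = 1.0889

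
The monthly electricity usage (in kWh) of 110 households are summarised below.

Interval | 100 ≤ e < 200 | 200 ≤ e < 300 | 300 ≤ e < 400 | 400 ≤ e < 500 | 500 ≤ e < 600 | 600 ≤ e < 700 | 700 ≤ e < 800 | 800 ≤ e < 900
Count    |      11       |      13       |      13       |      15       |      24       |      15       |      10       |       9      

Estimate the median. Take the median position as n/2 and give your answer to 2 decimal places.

Cumulative frequencies: 11, 24, 37, 52, 76, 91, 101, 110
n = 110; position = n/2 = 55.
This falls in the class 500 ≤ e < 600: L = 500, F = 52, f = 24, h = 100.
Median ≈ 500 + ((55 − 52) / 24) × 100 = 512.5000

512.50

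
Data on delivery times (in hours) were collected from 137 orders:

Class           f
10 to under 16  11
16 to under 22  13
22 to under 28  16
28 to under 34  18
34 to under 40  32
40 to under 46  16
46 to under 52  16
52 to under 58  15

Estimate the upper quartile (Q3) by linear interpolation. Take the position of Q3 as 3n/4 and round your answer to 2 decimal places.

Cumulative frequencies: 11, 24, 40, 58, 90, 106, 122, 137
n = 137; position = 3n/4 = 102.75.
This falls in the class 40 to under 46: L = 40, F = 90, f = 16, h = 6.
Upper quartile ≈ 40 + ((102.75 − 90) / 16) × 6 = 44.7812

44.78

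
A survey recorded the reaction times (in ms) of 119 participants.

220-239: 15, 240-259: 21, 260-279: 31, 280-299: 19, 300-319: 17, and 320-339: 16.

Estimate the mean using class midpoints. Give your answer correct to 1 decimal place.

277.9

Midpoints: 229.5, 249.5, 269.5, 289.5, 309.5, 329.5
Σfm = 15×229.5 + 21×249.5 + 31×269.5 + 19×289.5 + 17×309.5 + 16×329.5 = 33070.5
n = Σf = 119
Mean = 33070.5 / 119 = 277.9034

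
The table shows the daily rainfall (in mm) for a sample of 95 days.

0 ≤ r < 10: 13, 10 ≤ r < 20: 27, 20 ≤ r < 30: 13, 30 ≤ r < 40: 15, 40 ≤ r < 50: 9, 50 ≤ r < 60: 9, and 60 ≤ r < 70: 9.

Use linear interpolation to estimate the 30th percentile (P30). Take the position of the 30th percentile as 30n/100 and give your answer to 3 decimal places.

Cumulative frequencies: 13, 40, 53, 68, 77, 86, 95
n = 95; position = 30n/100 = 28.5.
This falls in the class 10 ≤ r < 20: L = 10, F = 13, f = 27, h = 10.
30th percentile ≈ 10 + ((28.5 − 13) / 27) × 10 = 15.7407

15.741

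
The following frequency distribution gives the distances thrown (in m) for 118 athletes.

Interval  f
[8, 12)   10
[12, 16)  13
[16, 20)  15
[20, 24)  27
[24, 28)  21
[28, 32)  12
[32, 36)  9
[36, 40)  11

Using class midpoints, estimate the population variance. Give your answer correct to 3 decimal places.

Midpoints: 10, 14, 18, 22, 26, 30, 34, 38
n = 118, Σfm = 2776, mean = 23.5254
Σfm² = 72760
Σf(m − x̄)² = Σfm² − (Σfm)²/n = 72760 − 2776²/118 = 7453.4237
Population variance = 7453.4237 / 118 = 63.1646

63.165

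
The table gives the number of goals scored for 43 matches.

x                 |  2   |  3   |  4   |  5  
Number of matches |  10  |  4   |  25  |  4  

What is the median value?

4

Cumulative frequencies: 10, 14, 39, 43
n = 43, so the median is the value in position (n+1)/2 = 22.
Position 22 falls at value 4.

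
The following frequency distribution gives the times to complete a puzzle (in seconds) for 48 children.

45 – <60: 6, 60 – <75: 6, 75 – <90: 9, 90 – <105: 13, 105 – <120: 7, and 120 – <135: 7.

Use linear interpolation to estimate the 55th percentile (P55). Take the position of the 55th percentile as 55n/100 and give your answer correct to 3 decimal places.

96.231

Cumulative frequencies: 6, 12, 21, 34, 41, 48
n = 48; position = 55n/100 = 26.4.
This falls in the class 90 – <105: L = 90, F = 21, f = 13, h = 15.
55th percentile ≈ 90 + ((26.4 − 21) / 13) × 15 = 96.2308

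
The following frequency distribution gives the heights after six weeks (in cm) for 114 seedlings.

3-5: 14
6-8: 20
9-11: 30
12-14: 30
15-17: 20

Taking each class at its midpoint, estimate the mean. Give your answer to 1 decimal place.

Midpoints: 4, 7, 10, 13, 16
Σfm = 14×4 + 20×7 + 30×10 + 30×13 + 20×16 = 1206
n = Σf = 114
Mean = 1206 / 114 = 10.5789

10.6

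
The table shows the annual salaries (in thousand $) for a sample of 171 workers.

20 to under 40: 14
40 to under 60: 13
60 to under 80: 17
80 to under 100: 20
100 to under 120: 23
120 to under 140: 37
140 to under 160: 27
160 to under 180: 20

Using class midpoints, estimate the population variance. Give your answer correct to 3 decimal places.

1763.688

Midpoints: 30, 50, 70, 90, 110, 130, 150, 170
n = 171, Σfm = 18850, mean = 110.2339
Σfm² = 2379500
Σf(m − x̄)² = Σfm² − (Σfm)²/n = 2379500 − 18850²/171 = 301590.6433
Population variance = 301590.6433 / 171 = 1763.6880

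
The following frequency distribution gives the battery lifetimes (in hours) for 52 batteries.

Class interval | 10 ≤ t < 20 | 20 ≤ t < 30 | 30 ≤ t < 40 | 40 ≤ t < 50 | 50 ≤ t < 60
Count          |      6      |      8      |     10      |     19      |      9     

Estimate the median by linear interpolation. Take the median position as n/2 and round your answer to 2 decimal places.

41.05

Cumulative frequencies: 6, 14, 24, 43, 52
n = 52; position = n/2 = 26.
This falls in the class 40 ≤ t < 50: L = 40, F = 24, f = 19, h = 10.
Median ≈ 40 + ((26 − 24) / 19) × 10 = 41.0526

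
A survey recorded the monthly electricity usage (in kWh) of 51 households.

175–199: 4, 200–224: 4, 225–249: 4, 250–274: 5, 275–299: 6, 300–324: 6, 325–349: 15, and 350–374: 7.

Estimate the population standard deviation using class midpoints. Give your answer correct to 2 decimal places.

Midpoints: 187, 212, 237, 262, 287, 312, 337, 362
n = 51, Σfm = 15037, mean = 294.8431
Σfm² = 4586669
Σf(m − x̄)² = Σfm² − (Σfm)²/n = 4586669 − 15037²/51 = 153112.7451
Population variance = 153112.7451 / 51 = 3002.2107
Standard deviation = √3002.2107 = 54.7924

54.79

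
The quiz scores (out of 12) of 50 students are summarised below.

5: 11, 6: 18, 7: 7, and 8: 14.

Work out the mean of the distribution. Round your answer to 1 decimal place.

Values: 5, 6, 7, 8
Σfx = 11×5 + 18×6 + 7×7 + 14×8 = 324
n = Σf = 50
Mean = 324 / 50 = 6.4800

6.5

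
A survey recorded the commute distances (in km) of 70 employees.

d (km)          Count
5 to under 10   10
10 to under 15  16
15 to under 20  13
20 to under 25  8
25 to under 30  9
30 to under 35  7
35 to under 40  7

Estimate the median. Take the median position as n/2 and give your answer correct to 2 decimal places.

Cumulative frequencies: 10, 26, 39, 47, 56, 63, 70
n = 70; position = n/2 = 35.
This falls in the class 15 to under 20: L = 15, F = 26, f = 13, h = 5.
Median ≈ 15 + ((35 − 26) / 13) × 5 = 18.4615

18.46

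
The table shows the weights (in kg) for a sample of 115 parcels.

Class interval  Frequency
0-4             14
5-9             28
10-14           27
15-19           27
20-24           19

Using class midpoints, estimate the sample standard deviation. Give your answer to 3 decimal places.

6.392

Midpoints: 2, 7, 12, 17, 22
n = 115, Σfm = 1425, mean = 12.3913
Σfm² = 22315
Σf(m − x̄)² = Σfm² − (Σfm)²/n = 22315 − 1425²/115 = 4657.3913
Sample variance = 4657.3913 / 114 = 40.8543
Standard deviation = √40.8543 = 6.3917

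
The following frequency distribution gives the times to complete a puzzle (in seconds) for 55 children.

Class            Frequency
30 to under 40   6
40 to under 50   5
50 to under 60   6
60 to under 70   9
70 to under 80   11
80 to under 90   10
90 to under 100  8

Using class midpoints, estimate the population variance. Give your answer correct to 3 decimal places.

Midpoints: 35, 45, 55, 65, 75, 85, 95
n = 55, Σfm = 3785, mean = 68.8182
Σfm² = 279975
Σf(m − x̄)² = Σfm² − (Σfm)²/n = 279975 − 3785²/55 = 19498.1818
Population variance = 19498.1818 / 55 = 354.5124

354.512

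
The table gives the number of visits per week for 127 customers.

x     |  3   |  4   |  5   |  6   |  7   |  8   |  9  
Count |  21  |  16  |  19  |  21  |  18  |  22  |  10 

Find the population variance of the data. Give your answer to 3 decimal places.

3.655

Values: 3, 4, 5, 6, 7, 8, 9
n = 127, Σfx = 740, mean = 5.8268
Σfx² = 4776
Σf(x − x̄)² = Σfx² − (Σfx)²/n = 4776 − 740²/127 = 464.1890
Population variance = 464.1890 / 127 = 3.6550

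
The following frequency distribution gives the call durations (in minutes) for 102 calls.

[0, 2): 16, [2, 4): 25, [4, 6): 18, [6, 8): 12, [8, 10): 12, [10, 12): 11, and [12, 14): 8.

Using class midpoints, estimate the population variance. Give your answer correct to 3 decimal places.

14.001

Midpoints: 1, 3, 5, 7, 9, 11, 13
n = 102, Σfm = 598, mean = 5.8627
Σfm² = 4934
Σf(m − x̄)² = Σfm² − (Σfm)²/n = 4934 − 598²/102 = 1428.0784
Population variance = 1428.0784 / 102 = 14.0008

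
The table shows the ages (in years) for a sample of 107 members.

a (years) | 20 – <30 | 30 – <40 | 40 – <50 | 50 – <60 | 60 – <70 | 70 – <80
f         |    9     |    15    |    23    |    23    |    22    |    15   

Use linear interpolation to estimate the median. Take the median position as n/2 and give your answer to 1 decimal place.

Cumulative frequencies: 9, 24, 47, 70, 92, 107
n = 107; position = n/2 = 53.5.
This falls in the class 50 – <60: L = 50, F = 47, f = 23, h = 10.
Median ≈ 50 + ((53.5 − 47) / 23) × 10 = 52.8261

52.8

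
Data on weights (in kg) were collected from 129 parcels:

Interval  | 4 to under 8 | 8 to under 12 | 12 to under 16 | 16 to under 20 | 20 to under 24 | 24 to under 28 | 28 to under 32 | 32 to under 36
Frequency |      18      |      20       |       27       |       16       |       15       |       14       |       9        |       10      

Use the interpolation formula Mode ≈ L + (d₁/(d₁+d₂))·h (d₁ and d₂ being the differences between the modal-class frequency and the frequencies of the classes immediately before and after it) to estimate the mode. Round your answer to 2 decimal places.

13.56

Modal class: 12 to under 16 (highest frequency 27).
d₁ = 27 − 20 = 7, d₂ = 27 − 16 = 11
Mode ≈ 12 + (7/(7+11)) × 4 = 12 + 1.5556 = 13.5556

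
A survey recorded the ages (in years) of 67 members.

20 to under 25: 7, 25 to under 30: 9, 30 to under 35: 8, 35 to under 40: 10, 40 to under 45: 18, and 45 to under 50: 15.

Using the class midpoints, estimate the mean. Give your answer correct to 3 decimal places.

Midpoints: 22.5, 27.5, 32.5, 37.5, 42.5, 47.5
Σfm = 7×22.5 + 9×27.5 + 8×32.5 + 10×37.5 + 18×42.5 + 15×47.5 = 2517.5
n = Σf = 67
Mean = 2517.5 / 67 = 37.5746

37.575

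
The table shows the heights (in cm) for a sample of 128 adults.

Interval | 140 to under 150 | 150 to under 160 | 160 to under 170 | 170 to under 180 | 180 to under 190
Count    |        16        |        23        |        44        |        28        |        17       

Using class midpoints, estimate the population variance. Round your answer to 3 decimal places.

142.670

Midpoints: 145, 155, 165, 175, 185
n = 128, Σfm = 21190, mean = 165.5469
Σfm² = 3526200
Σf(m − x̄)² = Σfm² − (Σfm)²/n = 3526200 − 21190²/128 = 18261.7188
Population variance = 18261.7188 / 128 = 142.6697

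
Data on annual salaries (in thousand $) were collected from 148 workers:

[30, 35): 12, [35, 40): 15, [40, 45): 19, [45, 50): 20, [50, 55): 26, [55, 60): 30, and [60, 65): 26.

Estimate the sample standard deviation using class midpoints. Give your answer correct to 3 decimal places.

Midpoints: 32.5, 37.5, 42.5, 47.5, 52.5, 57.5, 62.5
n = 148, Σfm = 7425, mean = 50.1689
Σfm² = 385625
Σf(m − x̄)² = Σfm² − (Σfm)²/n = 385625 − 7425²/148 = 13120.7770
Sample variance = 13120.7770 / 147 = 89.2570
Standard deviation = √89.2570 = 9.4476

9.448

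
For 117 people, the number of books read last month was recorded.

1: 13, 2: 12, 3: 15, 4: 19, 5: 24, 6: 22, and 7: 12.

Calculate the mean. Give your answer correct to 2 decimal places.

Values: 1, 2, 3, 4, 5, 6, 7
Σfx = 13×1 + 12×2 + 15×3 + 19×4 + 24×5 + 22×6 + 12×7 = 494
n = Σf = 117
Mean = 494 / 117 = 4.2222

4.22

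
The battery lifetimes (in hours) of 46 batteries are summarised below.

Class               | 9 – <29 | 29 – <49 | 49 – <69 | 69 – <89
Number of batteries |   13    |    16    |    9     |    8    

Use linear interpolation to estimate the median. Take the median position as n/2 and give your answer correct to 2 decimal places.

Cumulative frequencies: 13, 29, 38, 46
n = 46; position = n/2 = 23.
This falls in the class 29 – <49: L = 29, F = 13, f = 16, h = 20.
Median ≈ 29 + ((23 − 13) / 16) × 20 = 41.5000

41.50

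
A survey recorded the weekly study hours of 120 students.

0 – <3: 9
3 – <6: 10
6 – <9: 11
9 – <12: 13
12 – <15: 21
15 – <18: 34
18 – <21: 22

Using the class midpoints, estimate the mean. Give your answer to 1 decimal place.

12.9

Midpoints: 1.5, 4.5, 7.5, 10.5, 13.5, 16.5, 19.5
Σfm = 9×1.5 + 10×4.5 + 11×7.5 + 13×10.5 + 21×13.5 + 34×16.5 + 22×19.5 = 1551
n = Σf = 120
Mean = 1551 / 120 = 12.9250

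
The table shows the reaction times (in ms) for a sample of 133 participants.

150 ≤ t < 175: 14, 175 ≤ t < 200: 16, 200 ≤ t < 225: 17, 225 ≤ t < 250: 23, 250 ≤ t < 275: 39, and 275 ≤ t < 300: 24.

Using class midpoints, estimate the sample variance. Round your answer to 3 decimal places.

Midpoints: 162.5, 187.5, 212.5, 237.5, 262.5, 287.5
n = 133, Σfm = 31487.5, mean = 236.7481
Σfm² = 7668281.25
Σf(m − x̄)² = Σfm² − (Σfm)²/n = 7668281.25 − 31487.5²/133 = 213674.8120
Sample variance = 213674.8120 / 132 = 1618.7486

1618.749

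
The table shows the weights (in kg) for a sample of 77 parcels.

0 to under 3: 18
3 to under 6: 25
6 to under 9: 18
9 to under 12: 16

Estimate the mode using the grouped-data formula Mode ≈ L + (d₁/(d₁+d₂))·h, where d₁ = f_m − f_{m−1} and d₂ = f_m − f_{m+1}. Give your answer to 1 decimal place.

4.5

Modal class: 3 to under 6 (highest frequency 25).
d₁ = 25 − 18 = 7, d₂ = 25 − 18 = 7
Mode ≈ 3 + (7/(7+7)) × 3 = 3 + 1.5000 = 4.5000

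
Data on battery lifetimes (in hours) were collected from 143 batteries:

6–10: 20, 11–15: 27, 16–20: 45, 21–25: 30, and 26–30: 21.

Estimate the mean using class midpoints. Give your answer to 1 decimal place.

18.2

Midpoints: 8, 13, 18, 23, 28
Σfm = 20×8 + 27×13 + 45×18 + 30×23 + 21×28 = 2599
n = Σf = 143
Mean = 2599 / 143 = 18.1748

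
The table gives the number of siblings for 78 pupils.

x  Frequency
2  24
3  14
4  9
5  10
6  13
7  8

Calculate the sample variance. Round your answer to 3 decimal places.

3.168

Values: 2, 3, 4, 5, 6, 7
n = 78, Σfx = 310, mean = 3.9744
Σfx² = 1476
Σf(x − x̄)² = Σfx² − (Σfx)²/n = 1476 − 310²/78 = 243.9487
Sample variance = 243.9487 / 77 = 3.1682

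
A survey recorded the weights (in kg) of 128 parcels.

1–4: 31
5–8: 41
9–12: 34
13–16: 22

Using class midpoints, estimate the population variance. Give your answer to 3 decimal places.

Midpoints: 2.5, 6.5, 10.5, 14.5
n = 128, Σfm = 1020, mean = 7.9688
Σfm² = 10300
Σf(m − x̄)² = Σfm² − (Σfm)²/n = 10300 − 1020²/128 = 2171.8750
Population variance = 2171.8750 / 128 = 16.9678

16.968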